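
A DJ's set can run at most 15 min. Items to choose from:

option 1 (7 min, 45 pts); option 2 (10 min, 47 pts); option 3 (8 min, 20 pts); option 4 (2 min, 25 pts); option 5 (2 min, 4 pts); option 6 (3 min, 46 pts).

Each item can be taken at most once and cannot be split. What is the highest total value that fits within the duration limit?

Check high-value combinations within 15 min:
- option 1+option 4+option 5+option 6: duration 7+2+2+3=14, value 45+25+4+46=120
- option 2+option 4+option 6: duration 10+2+3=15, value 47+25+46=118
- option 1+option 4+option 6: duration 7+2+3=12, value 45+25+46=116
- option 2+option 5+option 6: duration 10+2+3=15, value 47+4+46=97
Best: 120 pts.

120 pts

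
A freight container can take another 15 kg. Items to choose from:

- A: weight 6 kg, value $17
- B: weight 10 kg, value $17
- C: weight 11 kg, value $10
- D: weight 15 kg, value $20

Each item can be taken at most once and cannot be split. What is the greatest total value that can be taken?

Check high-value combinations within 15 kg:
- D: weight 15, value 20
- A: weight 6, value 17
- B: weight 10, value 17
- C: weight 11, value 10
Best: $20.

$20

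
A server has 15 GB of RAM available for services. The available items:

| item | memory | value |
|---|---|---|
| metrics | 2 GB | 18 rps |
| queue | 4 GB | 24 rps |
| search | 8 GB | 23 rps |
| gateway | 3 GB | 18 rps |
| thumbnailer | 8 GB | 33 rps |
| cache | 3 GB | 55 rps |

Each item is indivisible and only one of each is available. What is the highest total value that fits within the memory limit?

Check high-value combinations within 15 GB:
- metrics+queue+gateway+cache: memory 2+4+3+3=12, value 18+24+18+55=115
- queue+thumbnailer+cache: memory 4+8+3=15, value 24+33+55=112
- metrics+thumbnailer+cache: memory 2+8+3=13, value 18+33+55=106
Best: 115 rps.

115 rps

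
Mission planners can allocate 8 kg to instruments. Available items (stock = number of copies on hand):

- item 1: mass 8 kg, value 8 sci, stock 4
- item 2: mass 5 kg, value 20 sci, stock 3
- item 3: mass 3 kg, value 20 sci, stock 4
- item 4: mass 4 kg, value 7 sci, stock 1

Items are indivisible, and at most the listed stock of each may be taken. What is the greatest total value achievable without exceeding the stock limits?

40 sci

Top feasible selections:
- 2×item 3: mass 6, value 40
- 1×item 2 + 1×item 3: mass 8, value 40
Best: 40 sci.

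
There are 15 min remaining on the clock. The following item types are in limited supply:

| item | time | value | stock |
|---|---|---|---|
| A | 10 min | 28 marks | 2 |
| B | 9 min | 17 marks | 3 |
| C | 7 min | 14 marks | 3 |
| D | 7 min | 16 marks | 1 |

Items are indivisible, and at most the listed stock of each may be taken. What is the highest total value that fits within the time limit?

30 marks

Best selections within time 15 and stock limits:
- 1×C + 1×D: time 14, value 30
- 1×A: time 10, value 28
Best: 30 marks.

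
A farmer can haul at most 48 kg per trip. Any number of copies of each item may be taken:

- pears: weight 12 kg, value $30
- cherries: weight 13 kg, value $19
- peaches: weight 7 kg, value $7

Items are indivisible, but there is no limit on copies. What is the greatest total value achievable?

Best value-per-unit is pears at 30/12, and filling with it alone uses weight 4×12=48. No mix of the others beats 4×30 = 120.

$120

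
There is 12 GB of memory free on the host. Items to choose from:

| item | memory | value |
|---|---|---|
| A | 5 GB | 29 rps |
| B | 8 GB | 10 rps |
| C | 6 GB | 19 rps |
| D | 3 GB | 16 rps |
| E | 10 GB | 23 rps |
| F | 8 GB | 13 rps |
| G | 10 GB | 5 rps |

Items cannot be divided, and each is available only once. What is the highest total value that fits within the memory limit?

48 rps

Check high-value combinations within 12 GB:
- A+C: memory 5+6=11, value 29+19=48
- A+D: memory 5+3=8, value 29+16=45
- C+D: memory 6+3=9, value 19+16=35
- A: memory 5, value 29
Best: 48 rps.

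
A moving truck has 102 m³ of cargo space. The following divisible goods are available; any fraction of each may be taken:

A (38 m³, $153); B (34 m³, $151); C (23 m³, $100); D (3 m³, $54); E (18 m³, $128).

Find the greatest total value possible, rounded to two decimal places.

529.63

Take in order of value per unit:
- D (54/3 per unit): all 3 → value 54, running total 54.00
- E (128/18 per unit): all 18 → value 128, running total 182.00
- B (151/34 per unit): all 34 → value 151, running total 333.00
- C (100/23 per unit): all 23 → value 100, running total 433.00
- A (153/38 per unit): 24 of 38 → value 24×153/38 = 96.6316, running total 529.63
Total 529.63.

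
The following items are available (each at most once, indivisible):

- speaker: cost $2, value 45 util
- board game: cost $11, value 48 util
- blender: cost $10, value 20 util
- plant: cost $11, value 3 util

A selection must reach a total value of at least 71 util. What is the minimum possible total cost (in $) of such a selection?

Subsets with value ≥ 71, sorted by total cost:
- speaker+board game: cost 13, value 93
- speaker+board game+blender: cost 23, value 113
Minimum cost: 13 $.

13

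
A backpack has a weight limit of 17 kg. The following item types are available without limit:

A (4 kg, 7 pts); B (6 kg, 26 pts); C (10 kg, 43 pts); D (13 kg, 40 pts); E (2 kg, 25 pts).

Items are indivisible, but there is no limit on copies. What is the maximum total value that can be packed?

Best value-per-unit is E at 25/2, and filling with it alone uses weight 8×2=16. No mix of the others beats 8×25 = 200.

200 pts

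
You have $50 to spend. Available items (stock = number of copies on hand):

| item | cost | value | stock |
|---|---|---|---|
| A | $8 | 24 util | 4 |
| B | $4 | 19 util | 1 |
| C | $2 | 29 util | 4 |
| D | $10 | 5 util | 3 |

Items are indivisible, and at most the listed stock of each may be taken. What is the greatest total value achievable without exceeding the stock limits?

Best selections within cost 50 and stock limits:
- 4×A + 1×B + 4×C: cost 44, value 231
- 4×A + 4×C + 1×D: cost 50, value 217
- 4×A + 4×C: cost 40, value 212
Best: 231 util.

231 util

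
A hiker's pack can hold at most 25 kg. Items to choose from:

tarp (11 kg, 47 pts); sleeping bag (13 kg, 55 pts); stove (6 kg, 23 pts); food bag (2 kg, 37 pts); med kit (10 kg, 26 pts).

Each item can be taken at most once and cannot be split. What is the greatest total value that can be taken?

This is a 0/1 knapsack; check combinations near the capacity.
- sleeping bag+food bag+med kit: weight 13+2+10=25, value 55+37+26=118
- sleeping bag+stove+food bag: weight 13+6+2=21, value 55+23+37=115
- tarp+food bag+med kit: weight 11+2+10=23, value 47+37+26=110
- tarp+stove+food bag: weight 11+6+2=19, value 47+23+37=107
Best: 118 pts.

118 pts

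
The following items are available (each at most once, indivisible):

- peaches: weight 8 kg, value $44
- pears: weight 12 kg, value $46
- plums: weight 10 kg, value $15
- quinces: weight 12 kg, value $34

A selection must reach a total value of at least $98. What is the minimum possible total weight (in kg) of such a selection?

30

Subsets with value ≥ 98, sorted by total weight:
- peaches+pears+plums: weight 30, value 105
- peaches+pears+quinces: weight 32, value 124
- peaches+pears+plums+quinces: weight 42, value 139
Minimum weight: 30 kg.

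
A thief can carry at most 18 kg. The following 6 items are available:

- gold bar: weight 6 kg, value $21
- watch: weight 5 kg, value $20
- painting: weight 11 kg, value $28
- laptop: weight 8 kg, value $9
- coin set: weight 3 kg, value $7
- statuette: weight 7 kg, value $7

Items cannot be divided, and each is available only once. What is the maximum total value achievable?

$49

Check high-value combinations within 18 kg:
- gold bar+painting: weight 6+11=17, value 21+28=49
- gold bar+watch+coin set: weight 6+5+3=14, value 21+20+7=48
- watch+painting: weight 5+11=16, value 20+28=48
- gold bar+watch+statuette: weight 6+5+7=18, value 21+20+7=48
Best: $49.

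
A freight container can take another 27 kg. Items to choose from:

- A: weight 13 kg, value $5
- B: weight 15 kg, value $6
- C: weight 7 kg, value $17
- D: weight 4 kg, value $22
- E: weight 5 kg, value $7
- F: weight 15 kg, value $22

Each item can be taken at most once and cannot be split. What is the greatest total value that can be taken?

$61

Check high-value combinations within 27 kg:
- C+D+F: weight 7+4+15=26, value 17+22+22=61
- D+E+F: weight 4+5+15=24, value 22+7+22=51
- C+D+E: weight 7+4+5=16, value 17+22+7=46
- C+E+F: weight 7+5+15=27, value 17+7+22=46
Best: $61.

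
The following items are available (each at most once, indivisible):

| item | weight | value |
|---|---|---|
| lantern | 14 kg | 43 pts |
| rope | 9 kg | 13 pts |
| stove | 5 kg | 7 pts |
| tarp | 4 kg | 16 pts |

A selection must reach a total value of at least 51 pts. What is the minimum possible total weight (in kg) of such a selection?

Subsets with value ≥ 51, sorted by total weight:
- lantern+tarp: weight 18, value 59
- lantern+stove+tarp: weight 23, value 66
Minimum weight: 18 kg.

18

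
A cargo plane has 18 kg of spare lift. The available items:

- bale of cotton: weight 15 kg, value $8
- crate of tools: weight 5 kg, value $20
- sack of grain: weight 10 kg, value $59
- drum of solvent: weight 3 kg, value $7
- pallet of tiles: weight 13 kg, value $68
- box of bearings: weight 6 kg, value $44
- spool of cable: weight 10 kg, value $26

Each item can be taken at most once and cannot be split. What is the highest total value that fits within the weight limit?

$103

This is a 0/1 knapsack; check combinations near the capacity.
- sack of grain+box of bearings: weight 10+6=16, value 59+44=103
- crate of tools+pallet of tiles: weight 5+13=18, value 20+68=88
- crate of tools+sack of grain+drum of solvent: weight 5+10+3=18, value 20+59+7=86
- crate of tools+sack of grain: weight 5+10=15, value 20+59=79
- drum of solvent+pallet of tiles: weight 3+13=16, value 7+68=75
Best: $103.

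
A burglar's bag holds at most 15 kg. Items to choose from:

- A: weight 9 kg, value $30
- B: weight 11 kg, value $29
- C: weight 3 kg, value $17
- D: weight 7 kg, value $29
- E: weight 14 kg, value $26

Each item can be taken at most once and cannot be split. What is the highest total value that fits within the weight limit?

Check high-value combinations within 15 kg:
- A+C: weight 9+3=12, value 30+17=47
- C+D: weight 3+7=10, value 17+29=46
- B+C: weight 11+3=14, value 29+17=46
Best: $47.

$47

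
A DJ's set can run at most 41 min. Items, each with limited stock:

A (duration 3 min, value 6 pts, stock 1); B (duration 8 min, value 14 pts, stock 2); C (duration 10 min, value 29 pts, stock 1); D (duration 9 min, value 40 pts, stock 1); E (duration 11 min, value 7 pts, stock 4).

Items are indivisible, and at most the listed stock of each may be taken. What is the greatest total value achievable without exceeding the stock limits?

103 pts

Top feasible selections:
- 1×A + 2×B + 1×C + 1×D: duration 38, value 103
- 2×B + 1×C + 1×D: duration 35, value 97
- 1×A + 1×B + 1×C + 1×D + 1×E: duration 41, value 96
- 1×B + 1×C + 1×D + 1×E: duration 38, value 90
Best: 103 pts.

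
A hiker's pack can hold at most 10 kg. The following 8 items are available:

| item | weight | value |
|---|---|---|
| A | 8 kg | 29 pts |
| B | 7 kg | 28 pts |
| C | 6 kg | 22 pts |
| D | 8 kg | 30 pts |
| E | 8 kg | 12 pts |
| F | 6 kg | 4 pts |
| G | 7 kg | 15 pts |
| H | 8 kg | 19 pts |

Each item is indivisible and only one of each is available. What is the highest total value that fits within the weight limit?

Check high-value combinations within 10 kg:
- D: weight 8, value 30
- A: weight 8, value 29
- B: weight 7, value 28
- C: weight 6, value 22
Best: 30 pts.

30 pts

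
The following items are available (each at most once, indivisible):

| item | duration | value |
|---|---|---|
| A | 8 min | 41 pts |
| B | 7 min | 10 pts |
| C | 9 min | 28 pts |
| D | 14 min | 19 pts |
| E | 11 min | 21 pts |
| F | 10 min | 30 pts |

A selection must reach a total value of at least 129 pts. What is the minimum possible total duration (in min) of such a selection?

45

Subsets with value ≥ 129, sorted by total duration:
- A+B+C+E+F: duration 45, value 130
- A+C+D+E+F: duration 52, value 139
Minimum duration: 45 min.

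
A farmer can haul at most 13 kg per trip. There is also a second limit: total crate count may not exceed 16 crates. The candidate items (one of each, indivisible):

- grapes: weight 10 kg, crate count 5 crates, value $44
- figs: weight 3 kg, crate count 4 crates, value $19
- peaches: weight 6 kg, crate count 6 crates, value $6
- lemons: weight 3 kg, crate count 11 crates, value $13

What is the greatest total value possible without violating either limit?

Feasible sets respecting both limits:
- grapes+figs: weight 13, crate count 9, value 63
- grapes+lemons: weight 13, crate count 16, value 57
- grapes: weight 10, crate count 5, value 44
Best: $63.

$63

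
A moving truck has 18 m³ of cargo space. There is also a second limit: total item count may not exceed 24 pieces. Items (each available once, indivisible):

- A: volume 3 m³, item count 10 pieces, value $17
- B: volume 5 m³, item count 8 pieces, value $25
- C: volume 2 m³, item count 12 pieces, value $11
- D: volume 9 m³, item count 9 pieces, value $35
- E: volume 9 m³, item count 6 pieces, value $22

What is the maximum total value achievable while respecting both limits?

$64

Feasible sets respecting both limits:
- A+B+E: volume 17, item count 24, value 64
- B+D: volume 14, item count 17, value 60
- D+E: volume 18, item count 15, value 57
- A+D: volume 12, item count 19, value 52
Best: $64.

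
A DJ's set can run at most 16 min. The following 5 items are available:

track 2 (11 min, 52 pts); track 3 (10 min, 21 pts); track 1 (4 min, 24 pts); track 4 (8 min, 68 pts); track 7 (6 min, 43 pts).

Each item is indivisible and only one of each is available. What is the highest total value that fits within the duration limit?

111 pts

Check high-value combinations within 16 min:
- track 4+track 7: duration 8+6=14, value 68+43=111
- track 1+track 4: duration 4+8=12, value 24+68=92
- track 2+track 1: duration 11+4=15, value 52+24=76
- track 4: duration 8, value 68
- track 1+track 7: duration 4+6=10, value 24+43=67
Best: 111 pts.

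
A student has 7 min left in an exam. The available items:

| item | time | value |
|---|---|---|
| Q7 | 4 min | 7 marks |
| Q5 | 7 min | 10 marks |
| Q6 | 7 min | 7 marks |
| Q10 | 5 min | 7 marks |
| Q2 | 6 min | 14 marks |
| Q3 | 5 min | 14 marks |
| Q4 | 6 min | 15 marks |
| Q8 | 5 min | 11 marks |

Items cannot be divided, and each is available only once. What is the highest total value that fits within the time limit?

15 marks

Check high-value combinations within 7 min:
- Q4: time 6, value 15
- Q3: time 5, value 14
- Q2: time 6, value 14
- Q8: time 5, value 11
- Q5: time 7, value 10
Best: 15 marks.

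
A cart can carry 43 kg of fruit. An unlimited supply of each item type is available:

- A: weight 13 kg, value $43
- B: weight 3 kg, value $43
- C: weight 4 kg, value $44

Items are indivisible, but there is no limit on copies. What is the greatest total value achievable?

$603

Best value-per-unit is B at 43/3; filling with it alone gives 14×43 = 602.
Optimal mix: 13×B + 1×C → weight 43, value 603.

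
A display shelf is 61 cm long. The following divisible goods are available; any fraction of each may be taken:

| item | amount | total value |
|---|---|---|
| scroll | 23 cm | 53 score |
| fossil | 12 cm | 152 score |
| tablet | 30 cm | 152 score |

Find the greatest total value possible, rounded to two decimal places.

347.78

Take in order of value per unit:
- fossil (152/12 per unit): all 12 → value 152, running total 152.00
- tablet (152/30 per unit): all 30 → value 152, running total 304.00
- scroll (53/23 per unit): 19 of 23 → value 19×53/23 = 43.7826, running total 347.78
Total 347.78.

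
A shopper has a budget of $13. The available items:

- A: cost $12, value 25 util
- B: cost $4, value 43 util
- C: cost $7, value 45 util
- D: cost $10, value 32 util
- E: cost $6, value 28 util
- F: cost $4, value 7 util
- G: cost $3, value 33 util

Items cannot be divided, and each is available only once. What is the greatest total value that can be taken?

Check high-value combinations within $13:
- B+E+G: cost 4+6+3=13, value 43+28+33=104
- B+C: cost 4+7=11, value 43+45=88
- B+F+G: cost 4+4+3=11, value 43+7+33=83
- C+G: cost 7+3=10, value 45+33=78
- B+G: cost 4+3=7, value 43+33=76
Best: 104 util.

104 util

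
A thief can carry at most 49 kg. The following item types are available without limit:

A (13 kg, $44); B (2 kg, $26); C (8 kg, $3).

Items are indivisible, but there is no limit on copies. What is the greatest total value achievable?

Best value-per-unit is B at 26/2, and filling with it alone uses weight 24×2=48. No mix of the others beats 24×26 = 624.

$624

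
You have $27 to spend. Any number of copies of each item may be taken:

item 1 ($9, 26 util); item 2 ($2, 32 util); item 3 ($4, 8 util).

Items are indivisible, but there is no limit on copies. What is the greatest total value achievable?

416 util

Best value-per-unit is item 2 at 32/2, and filling with it alone uses cost 13×2=26. No mix of the others beats 13×32 = 416.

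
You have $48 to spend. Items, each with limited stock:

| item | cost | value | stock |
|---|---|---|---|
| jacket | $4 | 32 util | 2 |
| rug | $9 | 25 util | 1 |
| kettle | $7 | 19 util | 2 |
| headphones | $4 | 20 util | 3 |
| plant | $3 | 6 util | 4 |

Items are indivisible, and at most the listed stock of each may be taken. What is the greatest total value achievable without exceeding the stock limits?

193 util

Best selections within cost 48 and stock limits:
- 2×jacket + 1×rug + 2×kettle + 3×headphones + 1×plant: cost 46, value 193
- 2×jacket + 1×rug + 1×kettle + 3×headphones + 4×plant: cost 48, value 192
- 2×jacket + 1×rug + 2×kettle + 3×headphones: cost 43, value 187
- 2×jacket + 1×rug + 1×kettle + 3×headphones + 3×plant: cost 45, value 186
Best: 193 util.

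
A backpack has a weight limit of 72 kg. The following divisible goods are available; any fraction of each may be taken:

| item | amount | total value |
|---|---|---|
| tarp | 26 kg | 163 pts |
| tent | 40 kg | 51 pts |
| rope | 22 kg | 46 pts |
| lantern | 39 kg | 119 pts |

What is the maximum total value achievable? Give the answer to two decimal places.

Take in order of value per unit:
- tarp (163/26 per unit): all 26 → value 163, running total 163.00
- lantern (119/39 per unit): all 39 → value 119, running total 282.00
- rope (46/22 per unit): 7 of 22 → value 7×46/22 = 14.6364, running total 296.64
Total 296.64.

296.64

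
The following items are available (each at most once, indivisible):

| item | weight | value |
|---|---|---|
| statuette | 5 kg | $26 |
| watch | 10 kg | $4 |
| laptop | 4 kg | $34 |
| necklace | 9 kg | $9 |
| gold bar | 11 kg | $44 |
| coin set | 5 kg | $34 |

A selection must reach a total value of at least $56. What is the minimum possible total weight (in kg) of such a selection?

Subsets with value ≥ 56, sorted by total weight:
- laptop+coin set: weight 9, value 68
- statuette+laptop: weight 9, value 60
- statuette+coin set: weight 10, value 60
Minimum weight: 9 kg.

9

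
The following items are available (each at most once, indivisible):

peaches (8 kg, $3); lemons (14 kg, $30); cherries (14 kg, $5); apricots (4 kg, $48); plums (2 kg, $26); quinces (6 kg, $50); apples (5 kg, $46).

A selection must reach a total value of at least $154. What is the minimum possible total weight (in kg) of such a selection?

Subsets with value ≥ 154, sorted by total weight:
- apricots+plums+quinces+apples: weight 17, value 170
- peaches+apricots+plums+quinces+apples: weight 25, value 173
- lemons+apricots+plums+quinces: weight 26, value 154
Minimum weight: 17 kg.

17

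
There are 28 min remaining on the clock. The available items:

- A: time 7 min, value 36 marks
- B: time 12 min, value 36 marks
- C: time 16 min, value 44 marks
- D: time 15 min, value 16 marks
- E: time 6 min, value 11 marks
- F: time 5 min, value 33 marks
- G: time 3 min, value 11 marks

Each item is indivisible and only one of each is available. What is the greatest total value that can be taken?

Check high-value combinations within 28 min:
- A+B+F+G: time 7+12+5+3=27, value 36+36+33+11=116
- A+C+F: time 7+16+5=28, value 36+44+33=113
- A+B+F: time 7+12+5=24, value 36+36+33=105
Best: 116 marks.

116 marks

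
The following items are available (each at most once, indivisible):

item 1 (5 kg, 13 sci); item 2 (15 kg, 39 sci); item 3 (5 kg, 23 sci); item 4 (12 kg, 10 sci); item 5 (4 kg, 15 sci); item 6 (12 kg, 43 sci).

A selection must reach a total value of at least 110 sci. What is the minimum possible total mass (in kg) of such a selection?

36

Subsets with value ≥ 110, sorted by total mass:
- item 2+item 3+item 5+item 6: mass 36, value 120
- item 1+item 2+item 5+item 6: mass 36, value 110
- item 1+item 2+item 3+item 6: mass 37, value 118
Minimum mass: 36 kg.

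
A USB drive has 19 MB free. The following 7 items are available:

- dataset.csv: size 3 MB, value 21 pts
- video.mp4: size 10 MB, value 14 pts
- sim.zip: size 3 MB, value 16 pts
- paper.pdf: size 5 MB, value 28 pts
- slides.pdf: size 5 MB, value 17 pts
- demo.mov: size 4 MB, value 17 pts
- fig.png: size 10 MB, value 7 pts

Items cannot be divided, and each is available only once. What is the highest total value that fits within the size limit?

Check high-value combinations within 19 MB:
- dataset.csv+paper.pdf+slides.pdf+demo.mov: size 3+5+5+4=17, value 21+28+17+17=83
- dataset.csv+sim.zip+paper.pdf+demo.mov: size 3+3+5+4=15, value 21+16+28+17=82
- dataset.csv+sim.zip+paper.pdf+slides.pdf: size 3+3+5+5=16, value 21+16+28+17=82
- sim.zip+paper.pdf+slides.pdf+demo.mov: size 3+5+5+4=17, value 16+28+17+17=78
Best: 83 pts.

83 pts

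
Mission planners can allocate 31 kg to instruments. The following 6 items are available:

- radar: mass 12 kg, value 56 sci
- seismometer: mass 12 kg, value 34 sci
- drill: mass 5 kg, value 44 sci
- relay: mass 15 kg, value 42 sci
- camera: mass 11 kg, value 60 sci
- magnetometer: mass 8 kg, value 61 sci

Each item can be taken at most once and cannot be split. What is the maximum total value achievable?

177 sci

Check high-value combinations within 31 kg:
- radar+camera+magnetometer: mass 12+11+8=31, value 56+60+61=177
- drill+camera+magnetometer: mass 5+11+8=24, value 44+60+61=165
- radar+drill+magnetometer: mass 12+5+8=25, value 56+44+61=161
- radar+drill+camera: mass 12+5+11=28, value 56+44+60=160
Best: 177 sci.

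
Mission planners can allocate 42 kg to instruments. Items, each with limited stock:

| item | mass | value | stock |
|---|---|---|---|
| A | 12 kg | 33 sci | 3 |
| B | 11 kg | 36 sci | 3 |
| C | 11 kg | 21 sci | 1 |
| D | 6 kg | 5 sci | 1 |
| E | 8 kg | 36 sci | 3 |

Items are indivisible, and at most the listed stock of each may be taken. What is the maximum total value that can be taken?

Top feasible selections:
- 1×B + 1×D + 3×E: mass 41, value 149
- 1×A + 1×D + 3×E: mass 42, value 146
- 1×B + 3×E: mass 35, value 144
Best: 149 sci.

149 sci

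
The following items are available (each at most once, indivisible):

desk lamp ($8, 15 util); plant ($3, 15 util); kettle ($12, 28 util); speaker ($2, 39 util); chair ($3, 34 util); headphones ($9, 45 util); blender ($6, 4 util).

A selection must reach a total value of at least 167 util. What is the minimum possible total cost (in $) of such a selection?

37

Subsets with value ≥ 167, sorted by total cost:
- desk lamp+plant+kettle+speaker+chair+headphones: cost 37, value 176
- desk lamp+plant+kettle+speaker+chair+headphones+blender: cost 43, value 180
Minimum cost: 37 $.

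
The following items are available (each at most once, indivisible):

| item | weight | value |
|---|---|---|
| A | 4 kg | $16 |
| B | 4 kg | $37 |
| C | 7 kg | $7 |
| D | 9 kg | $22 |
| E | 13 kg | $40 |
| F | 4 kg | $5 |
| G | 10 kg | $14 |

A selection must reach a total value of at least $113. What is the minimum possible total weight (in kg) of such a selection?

30

Subsets with value ≥ 113, sorted by total weight:
- A+B+D+E: weight 30, value 115
- A+B+D+E+F: weight 34, value 120
- B+D+E+G: weight 36, value 113
- A+B+C+D+E: weight 37, value 122
Minimum weight: 30 kg.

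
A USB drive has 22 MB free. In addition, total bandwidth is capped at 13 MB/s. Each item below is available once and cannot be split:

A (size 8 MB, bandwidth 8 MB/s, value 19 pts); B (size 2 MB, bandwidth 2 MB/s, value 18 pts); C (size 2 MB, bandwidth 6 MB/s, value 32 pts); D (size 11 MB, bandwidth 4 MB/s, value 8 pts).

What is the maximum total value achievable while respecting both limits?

58 pts

Feasible sets respecting both limits:
- B+C+D: size 15, bandwidth 12, value 58
- B+C: size 4, bandwidth 8, value 50
- C+D: size 13, bandwidth 10, value 40
- A+B: size 10, bandwidth 10, value 37
Best: 58 pts.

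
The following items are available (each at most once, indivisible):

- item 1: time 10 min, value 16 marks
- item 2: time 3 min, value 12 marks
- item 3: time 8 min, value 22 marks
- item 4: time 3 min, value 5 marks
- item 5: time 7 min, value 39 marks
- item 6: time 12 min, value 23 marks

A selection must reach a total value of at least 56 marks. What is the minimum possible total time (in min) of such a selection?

Subsets with value ≥ 56, sorted by total time:
- item 2+item 4+item 5: time 13, value 56
- item 3+item 5: time 15, value 61
- item 2+item 3+item 5: time 18, value 73
Minimum time: 13 min.

13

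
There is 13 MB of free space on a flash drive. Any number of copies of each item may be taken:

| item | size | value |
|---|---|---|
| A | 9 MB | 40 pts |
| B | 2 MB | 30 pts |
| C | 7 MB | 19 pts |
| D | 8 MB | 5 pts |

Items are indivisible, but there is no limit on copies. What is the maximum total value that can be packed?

Best value-per-unit is B at 30/2, and filling with it alone uses size 6×2=12. No mix of the others beats 6×30 = 180.

180 pts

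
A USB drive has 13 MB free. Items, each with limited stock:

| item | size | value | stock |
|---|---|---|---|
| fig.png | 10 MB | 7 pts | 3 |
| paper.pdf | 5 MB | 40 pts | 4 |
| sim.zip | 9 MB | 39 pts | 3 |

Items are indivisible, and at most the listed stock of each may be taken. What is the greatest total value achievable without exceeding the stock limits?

80 pts

Best selections within size 13 and stock limits:
- 2×paper.pdf: size 10, value 80
- 1×paper.pdf: size 5, value 40
- 1×sim.zip: size 9, value 39
- 1×fig.png: size 10, value 7
Best: 80 pts.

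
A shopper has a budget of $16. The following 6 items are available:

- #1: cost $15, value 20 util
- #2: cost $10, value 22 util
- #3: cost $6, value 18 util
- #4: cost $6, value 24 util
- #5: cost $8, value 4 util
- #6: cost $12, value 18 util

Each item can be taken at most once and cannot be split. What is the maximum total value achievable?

Check high-value combinations within $16:
- #2+#4: cost 10+6=16, value 22+24=46
- #3+#4: cost 6+6=12, value 18+24=42
- #2+#3: cost 10+6=16, value 22+18=40
- #4+#5: cost 6+8=14, value 24+4=28
Best: 46 util.

46 util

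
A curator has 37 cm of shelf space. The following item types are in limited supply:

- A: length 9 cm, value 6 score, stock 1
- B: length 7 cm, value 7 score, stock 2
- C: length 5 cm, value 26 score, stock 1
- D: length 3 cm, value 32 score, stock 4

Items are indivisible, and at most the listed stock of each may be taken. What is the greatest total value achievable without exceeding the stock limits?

Best selections within length 37 and stock limits:
- 2×B + 1×C + 4×D: length 31, value 168
- 1×A + 1×B + 1×C + 4×D: length 33, value 167
- 1×B + 1×C + 4×D: length 24, value 161
Best: 168 score.

168 score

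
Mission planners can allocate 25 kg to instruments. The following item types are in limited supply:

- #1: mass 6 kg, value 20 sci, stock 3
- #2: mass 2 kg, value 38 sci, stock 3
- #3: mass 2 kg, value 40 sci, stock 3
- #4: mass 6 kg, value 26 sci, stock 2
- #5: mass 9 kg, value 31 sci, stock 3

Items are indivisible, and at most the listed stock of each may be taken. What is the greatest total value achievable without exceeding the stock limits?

Best selections within mass 25 and stock limits:
- 3×#2 + 3×#3 + 2×#4: mass 24, value 286
- 1×#1 + 3×#2 + 3×#3 + 1×#4: mass 24, value 280
- 2×#1 + 3×#2 + 3×#3: mass 24, value 274
- 3×#2 + 3×#3 + 1×#5: mass 21, value 265
Best: 286 sci.

286 sci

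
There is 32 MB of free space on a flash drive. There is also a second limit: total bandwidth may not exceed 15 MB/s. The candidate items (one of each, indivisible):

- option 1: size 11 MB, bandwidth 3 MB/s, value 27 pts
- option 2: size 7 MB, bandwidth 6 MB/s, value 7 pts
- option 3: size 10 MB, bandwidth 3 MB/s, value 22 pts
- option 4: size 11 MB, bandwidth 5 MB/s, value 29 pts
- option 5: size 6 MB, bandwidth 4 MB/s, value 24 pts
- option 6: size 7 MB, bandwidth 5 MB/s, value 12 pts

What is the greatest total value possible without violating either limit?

80 pts

Feasible sets respecting both limits:
- option 1+option 4+option 5: size 28, bandwidth 12, value 80
- option 1+option 3+option 4: size 32, bandwidth 11, value 78
- option 3+option 4+option 5: size 27, bandwidth 12, value 75
- option 1+option 3+option 5: size 27, bandwidth 10, value 73
Best: 80 pts.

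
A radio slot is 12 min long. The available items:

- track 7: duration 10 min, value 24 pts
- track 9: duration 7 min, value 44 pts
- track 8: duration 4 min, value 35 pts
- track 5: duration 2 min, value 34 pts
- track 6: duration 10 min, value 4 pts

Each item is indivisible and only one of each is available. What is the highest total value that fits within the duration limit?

79 pts

Check high-value combinations within 12 min:
- track 9+track 8: duration 7+4=11, value 44+35=79
- track 9+track 5: duration 7+2=9, value 44+34=78
- track 8+track 5: duration 4+2=6, value 35+34=69
- track 7+track 5: duration 10+2=12, value 24+34=58
- track 9: duration 7, value 44
Best: 79 pts.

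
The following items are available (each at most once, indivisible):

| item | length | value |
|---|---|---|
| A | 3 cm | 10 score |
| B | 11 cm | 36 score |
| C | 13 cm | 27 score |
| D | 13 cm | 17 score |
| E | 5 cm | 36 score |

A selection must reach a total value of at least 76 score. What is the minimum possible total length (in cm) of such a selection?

Subsets with value ≥ 76, sorted by total length:
- A+B+E: length 19, value 82
- B+C+E: length 29, value 99
Minimum length: 19 cm.

19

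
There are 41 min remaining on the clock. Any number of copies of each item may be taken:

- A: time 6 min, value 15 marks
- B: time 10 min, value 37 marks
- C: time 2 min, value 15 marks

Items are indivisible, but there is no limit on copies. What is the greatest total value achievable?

300 marks

Best value-per-unit is C at 15/2, and filling with it alone uses time 20×2=40. No mix of the others beats 20×15 = 300.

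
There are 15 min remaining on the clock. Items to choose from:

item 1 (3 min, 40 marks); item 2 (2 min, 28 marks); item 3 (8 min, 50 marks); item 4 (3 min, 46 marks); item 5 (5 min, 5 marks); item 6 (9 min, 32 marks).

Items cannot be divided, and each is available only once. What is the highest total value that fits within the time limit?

Check high-value combinations within 15 min:
- item 1+item 3+item 4: time 3+8+3=14, value 40+50+46=136
- item 2+item 3+item 4: time 2+8+3=13, value 28+50+46=124
- item 1+item 2+item 4+item 5: time 3+2+3+5=13, value 40+28+46+5=119
- item 1+item 2+item 3: time 3+2+8=13, value 40+28+50=118
Best: 136 marks.

136 marks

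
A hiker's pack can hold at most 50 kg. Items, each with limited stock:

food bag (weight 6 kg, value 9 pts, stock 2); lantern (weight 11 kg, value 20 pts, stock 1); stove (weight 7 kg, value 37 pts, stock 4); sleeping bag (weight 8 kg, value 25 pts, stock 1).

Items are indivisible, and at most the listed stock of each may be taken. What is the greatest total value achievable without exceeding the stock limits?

193 pts

Top feasible selections:
- 1×lantern + 4×stove + 1×sleeping bag: weight 47, value 193
- 2×food bag + 4×stove + 1×sleeping bag: weight 48, value 191
- 1×food bag + 4×stove + 1×sleeping bag: weight 42, value 182
Best: 193 pts.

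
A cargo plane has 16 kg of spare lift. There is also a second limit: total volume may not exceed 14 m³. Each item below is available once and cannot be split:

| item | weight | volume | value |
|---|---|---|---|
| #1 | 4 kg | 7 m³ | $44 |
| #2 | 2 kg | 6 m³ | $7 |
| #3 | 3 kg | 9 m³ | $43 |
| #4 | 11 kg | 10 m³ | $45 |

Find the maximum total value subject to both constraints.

$51

Feasible sets respecting both limits:
- #1+#2: weight 6, volume 13, value 51
- #4: weight 11, volume 10, value 45
- #1: weight 4, volume 7, value 44
- #3: weight 3, volume 9, value 43
Best: $51.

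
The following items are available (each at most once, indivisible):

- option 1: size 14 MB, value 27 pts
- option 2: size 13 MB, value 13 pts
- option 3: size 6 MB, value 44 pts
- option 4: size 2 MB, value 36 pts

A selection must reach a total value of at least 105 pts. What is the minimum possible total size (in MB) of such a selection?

22

Subsets with value ≥ 105, sorted by total size:
- option 1+option 3+option 4: size 22, value 107
- option 1+option 2+option 3+option 4: size 35, value 120
Minimum size: 22 MB.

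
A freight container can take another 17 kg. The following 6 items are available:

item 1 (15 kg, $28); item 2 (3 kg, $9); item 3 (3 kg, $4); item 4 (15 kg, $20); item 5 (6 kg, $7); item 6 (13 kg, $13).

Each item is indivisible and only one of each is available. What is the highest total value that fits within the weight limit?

Check high-value combinations within 17 kg:
- item 1: weight 15, value 28
- item 2+item 6: weight 3+13=16, value 9+13=22
- item 2+item 3+item 5: weight 3+3+6=12, value 9+4+7=20
Best: $28.

$28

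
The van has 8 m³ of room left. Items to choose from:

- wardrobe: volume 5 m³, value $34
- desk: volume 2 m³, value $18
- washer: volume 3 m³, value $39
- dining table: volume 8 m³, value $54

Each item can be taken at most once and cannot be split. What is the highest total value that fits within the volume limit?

Check high-value combinations within 8 m³:
- wardrobe+washer: volume 5+3=8, value 34+39=73
- desk+washer: volume 2+3=5, value 18+39=57
- dining table: volume 8, value 54
Best: $73.

$73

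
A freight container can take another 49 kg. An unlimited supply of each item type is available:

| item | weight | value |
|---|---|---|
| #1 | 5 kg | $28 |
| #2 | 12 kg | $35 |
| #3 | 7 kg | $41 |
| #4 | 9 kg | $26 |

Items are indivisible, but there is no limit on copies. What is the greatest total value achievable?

$287

Best value-per-unit is #3 at 41/7, and filling with it alone uses weight 7×7=49. No mix of the others beats 7×41 = 287.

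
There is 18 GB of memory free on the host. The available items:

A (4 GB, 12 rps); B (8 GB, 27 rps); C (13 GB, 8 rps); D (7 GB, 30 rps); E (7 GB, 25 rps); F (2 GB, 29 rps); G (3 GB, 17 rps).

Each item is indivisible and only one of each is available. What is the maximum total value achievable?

Check high-value combinations within 18 GB:
- A+D+F+G: memory 4+7+2+3=16, value 12+30+29+17=88
- B+D+F: memory 8+7+2=17, value 27+30+29=86
- A+B+F+G: memory 4+8+2+3=17, value 12+27+29+17=85
Best: 88 rps.

88 rps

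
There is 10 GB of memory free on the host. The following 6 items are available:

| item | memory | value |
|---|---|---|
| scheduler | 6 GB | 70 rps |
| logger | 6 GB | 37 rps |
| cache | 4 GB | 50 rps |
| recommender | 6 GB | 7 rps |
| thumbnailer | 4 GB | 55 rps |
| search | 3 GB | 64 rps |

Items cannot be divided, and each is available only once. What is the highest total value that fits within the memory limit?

134 rps

Check high-value combinations within 10 GB:
- scheduler+search: memory 6+3=9, value 70+64=134
- scheduler+thumbnailer: memory 6+4=10, value 70+55=125
- scheduler+cache: memory 6+4=10, value 70+50=120
- thumbnailer+search: memory 4+3=7, value 55+64=119
- cache+search: memory 4+3=7, value 50+64=114
Best: 134 rps.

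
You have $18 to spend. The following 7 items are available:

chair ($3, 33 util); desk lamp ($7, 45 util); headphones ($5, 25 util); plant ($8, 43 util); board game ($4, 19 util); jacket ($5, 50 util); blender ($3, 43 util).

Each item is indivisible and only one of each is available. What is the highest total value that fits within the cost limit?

This is a 0/1 knapsack; check combinations near the capacity.
- chair+desk lamp+jacket+blender: cost 3+7+5+3=18, value 33+45+50+43=171
- chair+headphones+jacket+blender: cost 3+5+5+3=16, value 33+25+50+43=151
- chair+desk lamp+headphones+blender: cost 3+7+5+3=18, value 33+45+25+43=146
- chair+board game+jacket+blender: cost 3+4+5+3=15, value 33+19+50+43=145
Best: 171 util.

171 util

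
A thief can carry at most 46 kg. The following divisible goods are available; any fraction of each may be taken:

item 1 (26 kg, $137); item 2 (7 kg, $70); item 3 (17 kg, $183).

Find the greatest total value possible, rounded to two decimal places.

368.92

Take in order of value per unit:
- item 3 (183/17 per unit): all 17 → value 183, running total 183.00
- item 2 (70/7 per unit): all 7 → value 70, running total 253.00
- item 1 (137/26 per unit): 22 of 26 → value 22×137/26 = 115.9231, running total 368.92
Total 368.92.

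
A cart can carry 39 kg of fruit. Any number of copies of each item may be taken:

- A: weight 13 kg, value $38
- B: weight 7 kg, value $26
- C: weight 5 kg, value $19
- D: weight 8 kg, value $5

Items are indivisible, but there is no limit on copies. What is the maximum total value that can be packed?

Best value-per-unit is C at 19/5; filling with it alone gives 7×19 = 133.
Optimal mix: 2×B + 5×C → weight 39, value 147.

$147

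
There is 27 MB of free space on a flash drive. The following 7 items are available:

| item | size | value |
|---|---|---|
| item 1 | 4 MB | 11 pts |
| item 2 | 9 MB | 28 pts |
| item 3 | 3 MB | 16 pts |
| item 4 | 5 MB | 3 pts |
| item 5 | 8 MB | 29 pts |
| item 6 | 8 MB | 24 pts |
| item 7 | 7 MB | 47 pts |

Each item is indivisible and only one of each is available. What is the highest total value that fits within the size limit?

Check high-value combinations within 27 MB:
- item 2+item 3+item 5+item 7: size 9+3+8+7=27, value 28+16+29+47=120
- item 3+item 5+item 6+item 7: size 3+8+8+7=26, value 16+29+24+47=116
- item 2+item 3+item 6+item 7: size 9+3+8+7=27, value 28+16+24+47=115
- item 1+item 5+item 6+item 7: size 4+8+8+7=27, value 11+29+24+47=111
- item 1+item 3+item 4+item 5+item 7: size 4+3+5+8+7=27, value 11+16+3+29+47=106
Best: 120 pts.

120 pts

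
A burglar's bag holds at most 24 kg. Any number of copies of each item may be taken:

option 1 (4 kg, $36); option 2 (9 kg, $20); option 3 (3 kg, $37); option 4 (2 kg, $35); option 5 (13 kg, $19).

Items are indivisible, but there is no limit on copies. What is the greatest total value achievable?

$420

Best value-per-unit is option 4 at 35/2, and filling with it alone uses weight 12×2=24. No mix of the others beats 12×35 = 420.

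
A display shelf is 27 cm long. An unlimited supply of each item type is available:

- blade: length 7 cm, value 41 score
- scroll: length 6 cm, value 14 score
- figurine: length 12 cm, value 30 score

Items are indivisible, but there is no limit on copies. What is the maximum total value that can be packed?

137 score

Best value-per-unit is blade at 41/7; filling with it alone gives 3×41 = 123.
Optimal mix: 3×blade + 1×scroll → length 27, value 137.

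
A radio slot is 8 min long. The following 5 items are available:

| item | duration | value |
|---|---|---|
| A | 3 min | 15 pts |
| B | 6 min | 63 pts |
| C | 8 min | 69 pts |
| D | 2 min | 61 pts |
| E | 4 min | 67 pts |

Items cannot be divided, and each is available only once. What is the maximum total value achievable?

128 pts

Check high-value combinations within 8 min:
- D+E: duration 2+4=6, value 61+67=128
- B+D: duration 6+2=8, value 63+61=124
- A+E: duration 3+4=7, value 15+67=82
- A+D: duration 3+2=5, value 15+61=76
Best: 128 pts.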